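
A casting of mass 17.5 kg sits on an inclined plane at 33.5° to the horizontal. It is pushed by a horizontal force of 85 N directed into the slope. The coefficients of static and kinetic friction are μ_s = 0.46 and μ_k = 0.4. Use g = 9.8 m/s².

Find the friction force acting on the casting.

f ≈ 23.8 N (up the incline)

Normal direction: N = m g cos θ + P sin θ = 189.9 N.
Parallel to the incline: P cos θ − m g sin θ = 70.88 − 94.66 = -23.78 N; the friction needed to balance this is 23.78 N acting up the slope.
The limit of static friction is μ_s N = 87.37 N.
|f_req| = 23.78 ≤ 87.37 N → the casting is in equilibrium; friction equals the required value.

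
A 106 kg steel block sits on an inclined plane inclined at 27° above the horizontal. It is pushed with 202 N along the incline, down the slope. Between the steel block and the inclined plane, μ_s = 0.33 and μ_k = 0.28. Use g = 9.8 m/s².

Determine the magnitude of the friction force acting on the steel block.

Normal force: N = m g cos θ = 106 × 9.8 × cos 27° = 925.6 N.
The friction needed for equilibrium is m g sin θ + P = 471.6 + 202 = 673.6 N, measured positive up-slope.
Static friction can supply at most μ_s N = 305.4 N.
|673.6| exceeds 305.4 N, so the steel block slips down-slope; friction is kinetic, f = μ_k N = 0.28×925.6 = 259 N.

f ≈ 259 N (up the incline)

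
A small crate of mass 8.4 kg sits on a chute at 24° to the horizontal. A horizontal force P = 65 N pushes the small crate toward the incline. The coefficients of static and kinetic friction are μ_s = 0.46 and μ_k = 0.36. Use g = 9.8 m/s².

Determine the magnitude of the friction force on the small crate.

f ≈ 25.9 N (down the incline)

Normal direction: N = m g cos θ + P sin θ = 101.6 N.
Parallel to the incline: P cos θ − m g sin θ = 59.38 − 33.48 = 25.9 N; the friction needed to balance this is 25.9 N acting down the slope.
The limit of static friction is μ_s N = 46.75 N.
|f_req| = 25.9 ≤ 46.75 N → the small crate is in equilibrium; friction equals the required value.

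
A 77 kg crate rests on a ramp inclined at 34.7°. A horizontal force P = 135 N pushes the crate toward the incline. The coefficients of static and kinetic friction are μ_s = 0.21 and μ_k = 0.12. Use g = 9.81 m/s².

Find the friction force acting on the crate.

The horizontal push has a component P sin θ into the surface, so N = m g cos θ + P sin θ = 621 + 76.85 = 697.9 N.
Parallel to the incline: P cos θ − m g sin θ = 111 − 430 = -319 N; the friction needed to balance this is 319 N acting up the slope.
The limit of static friction is μ_s N = 146.6 N.
|f_req| = 319 > 146.6 N → the crate slides down the incline; f = μ_k N = 0.12 × 697.9 = 83.7 N.

f ≈ 83.7 N (up the incline)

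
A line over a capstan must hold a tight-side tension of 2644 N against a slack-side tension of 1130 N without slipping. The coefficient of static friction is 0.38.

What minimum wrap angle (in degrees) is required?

β_min ≈ 128°

T₂/T₁ = e^{μβ} → β = ln(T₂/T₁)/μ.
β = ln(2644/1130)/0.38 = 0.8501/0.38 = 2.237 rad.
In degrees: β = 2.237 × 180/π = 128°.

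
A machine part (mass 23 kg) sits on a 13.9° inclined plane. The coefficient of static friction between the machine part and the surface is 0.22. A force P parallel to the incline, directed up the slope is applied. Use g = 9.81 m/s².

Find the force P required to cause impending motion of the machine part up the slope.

P ≈ 102 N

At impending motion up the slope, friction acts down-slope at its limit: f = μ_s N.
P is parallel to the surface, so N = m g cos θ = 219 N.
Along the incline: P = m g sin θ + μ_s N = 54.2 + 0.22×219 = 102 N.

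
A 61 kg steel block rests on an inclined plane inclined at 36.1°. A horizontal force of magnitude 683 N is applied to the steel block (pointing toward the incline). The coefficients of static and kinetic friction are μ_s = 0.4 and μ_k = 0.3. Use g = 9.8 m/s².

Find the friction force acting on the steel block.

Resolve perpendicular to the incline: N = m g cos θ + P sin θ = 61×9.8×cos 36.1° + 683×sin 36.1° = 885.4 N.
Along the incline, the net driving force (taking up-slope positive) is P cos θ − m g sin θ = 551.9 − 352.2 = 199.6 N, so equilibrium requires friction f = -199.6 N (down-slope).
Maximum static friction: μ_s N = 0.4 × 885.4 = 354.2 N.
Since 199.6 N is within the 354.2 N limit, the steel block stays put and friction is exactly 200 N.

f ≈ 200 N (down the incline)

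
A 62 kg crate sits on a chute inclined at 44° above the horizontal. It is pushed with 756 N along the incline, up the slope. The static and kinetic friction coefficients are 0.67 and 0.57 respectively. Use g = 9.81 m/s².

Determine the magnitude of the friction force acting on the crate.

f ≈ 249 N (down the incline)

Perpendicular to the surface, N = m g cos θ = 62·9.81·cos 44° = 437.5 N.
For equilibrium along the incline the friction force must supply f = m g sin θ − P = 422.5 − 756 = -333.5 N (positive meaning up-slope).
Static friction can supply at most μ_s N = 293.1 N.
Since |-333.5| > 293.1 N, static friction cannot hold it; the crate slides up the incline and kinetic friction applies: f = μ_k N = 0.57 × 437.5 = 249 N.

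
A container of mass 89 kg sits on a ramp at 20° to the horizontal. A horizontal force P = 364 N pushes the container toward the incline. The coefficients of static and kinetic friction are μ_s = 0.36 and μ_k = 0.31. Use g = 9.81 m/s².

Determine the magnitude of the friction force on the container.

f ≈ 43.4 N (down the incline)

Resolve perpendicular to the incline: N = m g cos θ + P sin θ = 89×9.81×cos 20° + 364×sin 20° = 944.9 N.
Along the incline, the net driving force (taking up-slope positive) is P cos θ − m g sin θ = 342 − 298.6 = 43.43 N, so equilibrium requires friction f = -43.43 N (down-slope).
The limit of static friction is μ_s N = 340.2 N.
Since 43.43 N is within the 340.2 N limit, the container stays put and friction is exactly 43.4 N.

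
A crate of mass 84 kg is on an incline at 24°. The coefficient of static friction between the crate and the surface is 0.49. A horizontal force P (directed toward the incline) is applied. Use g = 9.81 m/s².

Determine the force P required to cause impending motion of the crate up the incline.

P ≈ 986 N

At impending motion up the slope, friction acts down-slope at its limit: f = μ_s N.
Perpendicular to the incline: N = m g cos θ + P sin θ.
Along the incline: P cos θ = m g sin θ + μ_s N = m g sin θ + μ_s (m g cos θ + P sin θ).
Solving, P (cos θ − μ_s sin θ) = m g (sin θ + μ_s cos θ), so P = 84×9.81×(sin 24° + 0.49 cos 24°)/(cos 24° − 0.49 sin 24°) = 824×0.8544/0.7142 = 986 N.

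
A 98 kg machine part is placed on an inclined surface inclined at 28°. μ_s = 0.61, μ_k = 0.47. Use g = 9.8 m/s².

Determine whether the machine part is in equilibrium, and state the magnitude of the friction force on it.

f ≈ 451 N

N = m g cos θ = 848 N.
Down-slope weight component: m g sin θ = 451 N.
μ_s N = 517 N.
451 ≤ 517 N, so it stays put; friction = 451 N.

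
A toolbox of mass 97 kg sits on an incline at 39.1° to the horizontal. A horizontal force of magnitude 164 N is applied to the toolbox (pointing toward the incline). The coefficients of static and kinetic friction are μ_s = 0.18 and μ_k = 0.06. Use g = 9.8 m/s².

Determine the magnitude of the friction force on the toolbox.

f ≈ 50.5 N (up the incline)

The horizontal push has a component P sin θ into the surface, so N = m g cos θ + P sin θ = 737.7 + 103.4 = 841.1 N.
Parallel to the incline: P cos θ − m g sin θ = 127.3 − 599.5 = -472.2 N; the friction needed to balance this is 472.2 N acting up the slope.
The limit of static friction is μ_s N = 151.4 N.
The required 472.2 N exceeds the static limit, so the toolbox slides down-slope and f = μ_k N = 0.06×841.1 = 50.5 N.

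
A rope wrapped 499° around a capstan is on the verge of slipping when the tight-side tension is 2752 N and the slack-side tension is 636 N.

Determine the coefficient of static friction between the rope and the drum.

T₂/T₁ = e^{μβ} → μ = ln(T₂/T₁)/β.
β = 499° = 8.709 rad.
μ = ln(2752/636)/8.709 = ln(4.327)/8.709 = 0.168.

μ ≈ 0.168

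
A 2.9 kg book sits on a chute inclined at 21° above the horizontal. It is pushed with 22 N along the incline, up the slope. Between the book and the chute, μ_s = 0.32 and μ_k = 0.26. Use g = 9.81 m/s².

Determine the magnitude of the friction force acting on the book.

Normal force: N = m g cos θ = 2.9 × 9.81 × cos 21° = 26.56 N.
The friction needed for equilibrium is m g sin θ − P = 10.2 − 22 = -11.8 N, measured positive up-slope.
Maximum static friction available: μ_s N = 0.32 × 26.56 = 8.499 N.
|-11.8| exceeds 8.499 N, so the book slips up-slope; friction is kinetic, f = μ_k N = 0.26×26.56 = 6.91 N.

f ≈ 6.91 N (down the incline)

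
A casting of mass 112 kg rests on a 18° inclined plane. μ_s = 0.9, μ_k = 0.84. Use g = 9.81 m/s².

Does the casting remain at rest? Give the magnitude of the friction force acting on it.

N = m g cos θ = 1040 N.
Down-slope weight component: m g sin θ = 340 N.
μ_s N = 940 N.
340 ≤ 940 N, so it stays put; friction = 340 N.

f ≈ 340 N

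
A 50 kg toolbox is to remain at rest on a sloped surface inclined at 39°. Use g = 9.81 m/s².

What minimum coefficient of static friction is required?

μ_s,min ≈ 0.81

At the slip threshold m g sin θ = μ_s m g cos θ, so μ_s,min = tan θ.
μ_s,min = tan 39° = 0.81.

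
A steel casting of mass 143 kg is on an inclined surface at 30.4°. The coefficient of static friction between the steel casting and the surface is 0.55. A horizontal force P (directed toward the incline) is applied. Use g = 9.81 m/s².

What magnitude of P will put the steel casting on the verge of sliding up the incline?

P ≈ 2350 N

At impending motion up the slope, friction acts down-slope at its limit: f = μ_s N.
Perpendicular to the incline: N = m g cos θ + P sin θ.
Along the incline: P cos θ = m g sin θ + μ_s N = m g sin θ + μ_s (m g cos θ + P sin θ).
Solving, P (cos θ − μ_s sin θ) = m g (sin θ + μ_s cos θ), so P = 143×9.81×(sin 30.4° + 0.55 cos 30.4°)/(cos 30.4° − 0.55 sin 30.4°) = 1400×0.9804/0.5842 = 2350 N.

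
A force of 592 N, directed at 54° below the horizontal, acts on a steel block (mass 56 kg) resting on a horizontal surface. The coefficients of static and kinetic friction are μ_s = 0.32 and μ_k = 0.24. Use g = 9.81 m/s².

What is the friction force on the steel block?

f ≈ 247 N

The vertical component of P adds to the normal force: N = m g + P sin α = 549.4 + 478.9 = 1028 N.
Horizontally, friction must balance P cos α = 348 N.
The static-friction limit is μ_s N = 329.1 N.
348 > 329.1 N → the steel block slides; f = μ_k N = 0.24×1028 = 247 N.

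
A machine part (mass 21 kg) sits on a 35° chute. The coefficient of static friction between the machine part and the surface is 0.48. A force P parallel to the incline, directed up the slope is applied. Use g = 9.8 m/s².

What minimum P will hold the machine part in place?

The machine part tends to slide down (tan θ > μ_s), so at the point of impending slip friction acts up-slope at its limit: f = μ_s N.
P is parallel to the surface, so N = m g cos θ = 169 N.
Along the incline: P + μ_s N = m g sin θ, so P = 118 − 0.48×169 = 37.1 N.

P_min ≈ 37.1 N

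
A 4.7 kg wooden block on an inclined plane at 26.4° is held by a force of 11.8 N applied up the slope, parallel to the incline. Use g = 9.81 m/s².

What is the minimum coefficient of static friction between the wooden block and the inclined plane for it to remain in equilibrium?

μ_s,min ≈ 0.211

N = m g cos θ = 41.3 N.
Friction must make up the shortfall along the incline: f = m g sin θ − P = 20.5 − 11.8 = 8.701 N.
At the threshold f = μ_s N, so μ_s,min = 8.701/41.3 = 0.211.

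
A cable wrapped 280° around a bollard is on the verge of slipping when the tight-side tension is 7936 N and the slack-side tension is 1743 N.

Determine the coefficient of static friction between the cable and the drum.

T₂/T₁ = e^{μβ} → μ = ln(T₂/T₁)/β.
β = 280° = 4.887 rad.
μ = ln(7936/1743)/4.887 = ln(4.553)/4.887 = 0.31.

μ ≈ 0.31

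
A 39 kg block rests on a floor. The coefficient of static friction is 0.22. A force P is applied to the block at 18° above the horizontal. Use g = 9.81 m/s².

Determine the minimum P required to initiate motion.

N = m g − P sin α (the pull lifts the block).
At impending slip, P cos α = μ_s N = μ_s (m g − P sin α).
Solving: P (cos α + μ_s sin α) = μ_s m g → P = 0.22×383/(cos 18° + 0.22 sin 18°) = 84.2/1.019 = 82.6 N.

P ≈ 82.6 N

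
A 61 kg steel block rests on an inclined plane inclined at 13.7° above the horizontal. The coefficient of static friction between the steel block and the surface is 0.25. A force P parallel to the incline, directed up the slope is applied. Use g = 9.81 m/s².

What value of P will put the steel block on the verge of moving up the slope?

P ≈ 287 N

At impending motion up the slope, friction acts down-slope at its limit: f = μ_s N.
P is parallel to the surface, so N = m g cos θ = 581 N.
Along the incline: P = m g sin θ + μ_s N = 142 + 0.25×581 = 287 N.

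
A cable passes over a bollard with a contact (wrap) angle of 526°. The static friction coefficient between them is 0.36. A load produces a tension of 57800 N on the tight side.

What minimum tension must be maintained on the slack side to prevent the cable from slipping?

Capstan equation at impending slip: T_tight/T_slack = e^{μβ}.
β = 526° = 9.18 rad; e^{μβ} = e^{0.36×9.18} = 27.25.
T_slack = T_tight / e^{μβ} = 57800 / 27.25 = 2120 N.

T_min ≈ 2120 N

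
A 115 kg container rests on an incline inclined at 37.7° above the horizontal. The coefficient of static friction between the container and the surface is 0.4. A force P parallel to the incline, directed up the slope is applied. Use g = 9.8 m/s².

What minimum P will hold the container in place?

P_min ≈ 333 N

The container tends to slide down (tan θ > μ_s), so at the point of impending slip friction acts up-slope at its limit: f = μ_s N.
P is parallel to the surface, so N = m g cos θ = 892 N.
Along the incline: P + μ_s N = m g sin θ, so P = 689 − 0.4×892 = 333 N.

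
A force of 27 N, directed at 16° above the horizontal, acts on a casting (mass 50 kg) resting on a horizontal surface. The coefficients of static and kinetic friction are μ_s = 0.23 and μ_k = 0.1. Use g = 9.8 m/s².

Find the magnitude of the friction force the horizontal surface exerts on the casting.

f ≈ 26 N

The vertical component of P reduces the normal force: N = m g − P sin α = 490 − 7.442 = 482.6 N.
The horizontal driving force is P cos α = 25.95 N, so equilibrium needs friction f = 25.95 N.
μ_s N = 0.23 × 482.6 = 111 N.
Since 25.95 N does not exceed the limit, the casting stays at rest and f = 26 N.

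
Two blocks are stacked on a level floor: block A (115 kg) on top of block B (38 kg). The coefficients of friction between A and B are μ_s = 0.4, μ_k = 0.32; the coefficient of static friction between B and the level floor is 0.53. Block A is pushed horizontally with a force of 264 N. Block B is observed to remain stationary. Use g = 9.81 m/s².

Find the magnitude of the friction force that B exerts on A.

Normal force at the A–B interface: N₁ = m_A g = 1128 N.
Maximum static friction on A from B: μ_s N₁ = 0.4×1128 = 451.3 N.
Since P = 264 N ≤ 451.3 N, A does not slip on B; friction on A equals P = 264 N.
By Newton's third law B feels 264 N forward from A. With B stationary, the floor's static friction on B balances it: f₂ = 264 N (well within μ_s(m_A+m_B)g = 795.5 N).

f ≈ 264 N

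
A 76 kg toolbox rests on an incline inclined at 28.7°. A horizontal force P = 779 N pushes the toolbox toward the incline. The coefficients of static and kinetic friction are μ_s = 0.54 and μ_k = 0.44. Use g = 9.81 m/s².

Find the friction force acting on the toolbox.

Normal direction: N = m g cos θ + P sin θ = 1028 N.
Parallel to the incline: P cos θ − m g sin θ = 683.3 − 358 = 325.3 N; the friction needed to balance this is 325.3 N acting down the slope.
The limit of static friction is μ_s N = 555.2 N.
|f_req| = 325.3 ≤ 555.2 N → the toolbox is in equilibrium; friction equals the required value.

f ≈ 325 N (down the incline)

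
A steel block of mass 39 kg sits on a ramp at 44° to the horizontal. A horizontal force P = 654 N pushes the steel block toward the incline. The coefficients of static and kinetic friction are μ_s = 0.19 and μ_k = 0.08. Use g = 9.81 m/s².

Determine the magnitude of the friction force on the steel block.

Normal direction: N = m g cos θ + P sin θ = 729.5 N.
Parallel to the incline: P cos θ − m g sin θ = 470.4 − 265.8 = 204.7 N; the friction needed to balance this is 204.7 N acting down the slope.
The limit of static friction is μ_s N = 138.6 N.
The required 204.7 N exceeds the static limit, so the steel block slides up-slope and f = μ_k N = 0.08×729.5 = 58.4 N.

f ≈ 58.4 N (down the incline)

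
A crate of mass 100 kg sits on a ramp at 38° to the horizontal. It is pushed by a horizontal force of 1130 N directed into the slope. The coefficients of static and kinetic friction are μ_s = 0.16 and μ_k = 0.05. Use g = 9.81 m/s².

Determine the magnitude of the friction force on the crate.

Resolve perpendicular to the incline: N = m g cos θ + P sin θ = 100×9.81×cos 38° + 1130×sin 38° = 1469 N.
Along the incline, the net driving force (taking up-slope positive) is P cos θ − m g sin θ = 890.5 − 604 = 286.5 N, so equilibrium requires friction f = -286.5 N (down-slope).
Maximum static friction: μ_s N = 0.16 × 1469 = 235 N.
The required 286.5 N exceeds the static limit, so the crate slides up-slope and f = μ_k N = 0.05×1469 = 73.4 N.

f ≈ 73.4 N (down the incline)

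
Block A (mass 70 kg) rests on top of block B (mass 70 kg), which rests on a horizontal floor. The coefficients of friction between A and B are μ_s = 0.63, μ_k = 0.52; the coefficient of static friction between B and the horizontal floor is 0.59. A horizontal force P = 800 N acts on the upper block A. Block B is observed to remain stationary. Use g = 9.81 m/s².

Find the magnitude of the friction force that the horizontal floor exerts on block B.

The normal force B exerts on A is simply A's weight, N₁ = 686.7 N.
So the A–B interface can sustain at most μ_s N₁ = 432.6 N of static friction.
Since P = 800 N > 432.6 N, A slides on B; the A–B friction is kinetic: f₁ = μ_k N₁ = 0.52×686.7 = 357 N.
By Newton's third law B feels 357 N forward from A. With B stationary, the floor's static friction on B balances it: f₂ = 357 N (well within μ_s(m_A+m_B)g = 810.3 N).

f ≈ 357 N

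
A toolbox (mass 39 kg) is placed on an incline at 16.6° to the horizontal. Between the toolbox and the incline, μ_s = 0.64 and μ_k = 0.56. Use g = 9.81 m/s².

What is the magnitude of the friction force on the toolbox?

f ≈ 109 N (up the incline)

The normal reaction is N = m g cos θ = 366.6 N.
For equilibrium along the incline, friction must balance the weight component: f = m g sin θ = 109.3 N up the slope.
Static friction can supply at most μ_s N = 234.7 N.
Since |109.3| ≤ 234.7 N, no slip — friction simply equals what equilibrium demands.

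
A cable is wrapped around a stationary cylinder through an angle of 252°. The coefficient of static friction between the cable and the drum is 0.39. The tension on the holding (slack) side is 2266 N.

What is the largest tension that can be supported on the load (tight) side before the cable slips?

At impending slip the capstan equation gives T₂/T₁ = e^{μβ} with β in radians.
β = 252° × π/180 = 4.398 rad.
e^{μβ} = e^{0.39×4.398} = 5.558.
T₂ = T₁ · e^{μβ} = 2266 × 5.558 = 12600 N.

T_max ≈ 12600 N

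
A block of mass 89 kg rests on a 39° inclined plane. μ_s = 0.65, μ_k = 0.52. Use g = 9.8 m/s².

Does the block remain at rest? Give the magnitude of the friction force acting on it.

N = m g cos θ = 678 N.
Down-slope weight component: m g sin θ = 549 N.
μ_s N = 441 N.
549 > 441 N, so it slides; kinetic friction f = μ_k N = 0.52×678 = 352 N.

f ≈ 352 N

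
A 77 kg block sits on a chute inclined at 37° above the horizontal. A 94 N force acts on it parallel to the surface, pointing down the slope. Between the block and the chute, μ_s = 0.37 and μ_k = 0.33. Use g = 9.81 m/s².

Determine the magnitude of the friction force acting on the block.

Normal force: N = m g cos θ = 77 × 9.81 × cos 37° = 603.3 N.
Parallel to the incline, ΣF = 0 gives f = m g sin θ + P = 454.6 + 94 = 548.6 N (up-slope positive).
The static-friction ceiling is μ_s N = 0.37 × 603.3 = 223.2 N.
Since |548.6| > 223.2 N, static friction cannot hold it; the block slides down the incline and kinetic friction applies: f = μ_k N = 0.33 × 603.3 = 199 N.

f ≈ 199 N (up the incline)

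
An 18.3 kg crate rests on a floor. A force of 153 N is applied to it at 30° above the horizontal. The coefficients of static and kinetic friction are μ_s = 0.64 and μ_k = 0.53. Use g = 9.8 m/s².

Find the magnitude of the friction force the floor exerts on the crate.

f ≈ 54.5 N

The vertical component of P reduces the normal force: N = m g − P sin α = 179.3 − 76.5 = 102.8 N.
Horizontally, friction must balance P cos α = 132.5 N.
μ_s N = 0.64 × 102.8 = 65.82 N.
132.5 > 65.82 N → the crate slides; f = μ_k N = 0.53×102.8 = 54.5 N.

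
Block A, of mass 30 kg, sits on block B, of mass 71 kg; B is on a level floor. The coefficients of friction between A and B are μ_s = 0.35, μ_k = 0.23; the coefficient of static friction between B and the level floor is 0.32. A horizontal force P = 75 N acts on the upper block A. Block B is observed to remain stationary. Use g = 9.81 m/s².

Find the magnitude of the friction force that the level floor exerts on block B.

f ≈ 75 N

Between the blocks, N₁ = m_A g = 294.3 N.
Maximum static friction on A from B: μ_s N₁ = 0.35×294.3 = 103 N.
Since P = 75 N ≤ 103 N, A does not slip on B; friction on A equals P = 75 N.
By Newton's third law B feels 75 N forward from A. With B stationary, the floor's static friction on B balances it: f₂ = 75 N (well within μ_s(m_A+m_B)g = 317.1 N).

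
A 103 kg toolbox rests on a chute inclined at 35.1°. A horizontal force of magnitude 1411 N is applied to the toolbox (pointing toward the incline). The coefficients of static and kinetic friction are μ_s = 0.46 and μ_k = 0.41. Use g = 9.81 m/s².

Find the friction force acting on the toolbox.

f ≈ 573 N (down the incline)

The horizontal push has a component P sin θ into the surface, so N = m g cos θ + P sin θ = 826.7 + 811.3 = 1638 N.
Along the incline, the net driving force (taking up-slope positive) is P cos θ − m g sin θ = 1154 − 581 = 573.4 N, so equilibrium requires friction f = -573.4 N (down-slope).
The limit of static friction is μ_s N = 753.5 N.
Since 573.4 N is within the 753.5 N limit, the toolbox stays put and friction is exactly 573 N.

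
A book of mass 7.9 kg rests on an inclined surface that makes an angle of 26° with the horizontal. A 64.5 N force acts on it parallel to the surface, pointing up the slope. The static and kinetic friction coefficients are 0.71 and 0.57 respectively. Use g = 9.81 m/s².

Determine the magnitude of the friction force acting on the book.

f ≈ 30.5 N (down the incline)

Perpendicular to the surface, N = m g cos θ = 7.9·9.81·cos 26° = 69.66 N.
The friction needed for equilibrium is m g sin θ − P = 33.97 − 64.5 = -30.53 N, measured positive up-slope.
Static friction can supply at most μ_s N = 49.46 N.
Since |-30.53| ≤ 49.46 N, the book remains in static equilibrium and friction takes exactly the required value.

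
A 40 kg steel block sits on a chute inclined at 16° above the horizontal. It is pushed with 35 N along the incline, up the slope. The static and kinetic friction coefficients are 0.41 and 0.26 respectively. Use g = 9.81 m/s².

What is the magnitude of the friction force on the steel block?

f ≈ 73.2 N (up the incline)

The normal reaction is N = m g cos θ = 377.2 N.
For equilibrium along the incline the friction force must supply f = m g sin θ − P = 108.2 − 35 = 73.16 N (positive meaning up-slope).
Maximum static friction available: μ_s N = 0.41 × 377.2 = 154.7 N.
Since |73.16| ≤ 154.7 N, static friction is sufficient; f equals the required value, not μ_s N.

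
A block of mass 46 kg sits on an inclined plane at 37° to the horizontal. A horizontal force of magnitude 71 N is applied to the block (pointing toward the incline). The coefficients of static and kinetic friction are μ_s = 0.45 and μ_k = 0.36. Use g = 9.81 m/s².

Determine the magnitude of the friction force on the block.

f ≈ 145 N (up the incline)

The horizontal push has a component P sin θ into the surface, so N = m g cos θ + P sin θ = 360.4 + 42.73 = 403.1 N.
Parallel to the incline: P cos θ − m g sin θ = 56.7 − 271.6 = -214.9 N; the friction needed to balance this is 214.9 N acting up the slope.
The limit of static friction is μ_s N = 181.4 N.
|f_req| = 214.9 > 181.4 N → the block slides down the incline; f = μ_k N = 0.36 × 403.1 = 145 N.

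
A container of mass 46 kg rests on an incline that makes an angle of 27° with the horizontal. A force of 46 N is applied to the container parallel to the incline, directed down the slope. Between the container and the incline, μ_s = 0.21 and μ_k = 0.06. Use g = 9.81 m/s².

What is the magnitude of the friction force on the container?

f ≈ 24.1 N (up the incline)

Perpendicular to the surface, N = m g cos θ = 46·9.81·cos 27° = 402.1 N.
For equilibrium along the incline the friction force must supply f = m g sin θ + P = 204.9 + 46 = 250.9 N (positive meaning up-slope).
The static-friction ceiling is μ_s N = 0.21 × 402.1 = 84.44 N.
|250.9| exceeds 84.44 N, so the container slips down-slope; friction is kinetic, f = μ_k N = 0.06×402.1 = 24.1 N.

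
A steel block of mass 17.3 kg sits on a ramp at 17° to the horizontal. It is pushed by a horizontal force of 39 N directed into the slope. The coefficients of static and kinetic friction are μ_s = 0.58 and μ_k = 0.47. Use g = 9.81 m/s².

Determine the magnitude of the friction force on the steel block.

f ≈ 12.3 N (up the incline)

Normal direction: N = m g cos θ + P sin θ = 173.7 N.
Parallel to the incline: P cos θ − m g sin θ = 37.3 − 49.62 = -12.32 N; the friction needed to balance this is 12.32 N acting up the slope.
Maximum static friction: μ_s N = 0.58 × 173.7 = 100.7 N.
|f_req| = 12.32 ≤ 100.7 N → the steel block is in equilibrium; friction equals the required value.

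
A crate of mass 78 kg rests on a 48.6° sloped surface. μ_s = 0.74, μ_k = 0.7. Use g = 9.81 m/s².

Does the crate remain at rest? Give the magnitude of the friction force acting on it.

N = m g cos θ = 506 N.
Down-slope weight component: m g sin θ = 574 N.
μ_s N = 374 N.
574 > 374 N, so it slides; kinetic friction f = μ_k N = 0.7×506 = 354 N.

f ≈ 354 N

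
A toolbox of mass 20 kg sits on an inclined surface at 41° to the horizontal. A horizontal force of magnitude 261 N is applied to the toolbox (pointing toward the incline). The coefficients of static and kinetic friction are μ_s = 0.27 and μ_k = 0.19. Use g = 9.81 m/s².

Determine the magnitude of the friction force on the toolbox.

f ≈ 68.3 N (down the incline)

The horizontal push has a component P sin θ into the surface, so N = m g cos θ + P sin θ = 148.1 + 171.2 = 319.3 N.
Parallel to the incline: P cos θ − m g sin θ = 197 − 128.7 = 68.26 N; the friction needed to balance this is 68.26 N acting down the slope.
The limit of static friction is μ_s N = 86.21 N.
|f_req| = 68.26 ≤ 86.21 N → the toolbox is in equilibrium; friction equals the required value.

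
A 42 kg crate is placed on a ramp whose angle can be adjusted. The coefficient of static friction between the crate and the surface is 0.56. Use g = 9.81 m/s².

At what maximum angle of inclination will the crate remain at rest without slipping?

At the slip threshold, m g sin θ = μ_s · m g cos θ, so tan θ = μ_s.
θ_max = arctan(0.56) = 29.2°.

θ_max ≈ 29.2°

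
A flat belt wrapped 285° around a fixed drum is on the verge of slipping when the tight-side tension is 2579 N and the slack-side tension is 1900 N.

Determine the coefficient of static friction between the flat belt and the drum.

T₂/T₁ = e^{μβ} → μ = ln(T₂/T₁)/β.
β = 285° = 4.974 rad.
μ = ln(2579/1900)/4.974 = ln(1.357)/4.974 = 0.0614.

μ ≈ 0.0614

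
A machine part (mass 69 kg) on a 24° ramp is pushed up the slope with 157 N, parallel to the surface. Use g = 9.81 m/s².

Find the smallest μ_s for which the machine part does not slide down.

N = m g cos θ = 618.4 N.
Friction must make up the shortfall along the incline: f = m g sin θ − P = 275.3 − 157 = 118.3 N.
At the threshold f = μ_s N, so μ_s,min = 118.3/618.4 = 0.191.

μ_s,min ≈ 0.191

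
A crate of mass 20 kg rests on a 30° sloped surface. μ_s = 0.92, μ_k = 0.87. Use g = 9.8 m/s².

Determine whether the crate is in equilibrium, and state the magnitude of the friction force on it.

f ≈ 98 N

N = m g cos θ = 170 N.
Down-slope weight component: m g sin θ = 98 N.
μ_s N = 156 N.
98 ≤ 156 N, so it stays put; friction = 98 N.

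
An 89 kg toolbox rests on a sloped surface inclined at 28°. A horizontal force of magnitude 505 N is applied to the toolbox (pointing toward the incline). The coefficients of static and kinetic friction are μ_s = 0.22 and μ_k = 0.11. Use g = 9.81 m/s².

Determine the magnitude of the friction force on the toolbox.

f ≈ 36 N (down the incline)

Normal direction: N = m g cos θ + P sin θ = 1008 N.
Parallel to the incline: P cos θ − m g sin θ = 445.9 − 409.9 = 36 N; the friction needed to balance this is 36 N acting down the slope.
Maximum static friction: μ_s N = 0.22 × 1008 = 221.8 N.
|f_req| = 36 ≤ 221.8 N → the toolbox is in equilibrium; friction equals the required value.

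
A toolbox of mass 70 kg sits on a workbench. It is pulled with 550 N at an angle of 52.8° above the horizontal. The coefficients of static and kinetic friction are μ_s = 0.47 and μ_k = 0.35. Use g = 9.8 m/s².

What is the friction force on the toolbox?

Vertical equilibrium gives N = m g − P sin α = 247.9 N.
The horizontal driving force is P cos α = 332.5 N, so equilibrium needs friction f = 332.5 N.
The static-friction limit is μ_s N = 116.5 N.
332.5 > 116.5 N → the toolbox slides; f = μ_k N = 0.35×247.9 = 86.8 N.

f ≈ 86.8 N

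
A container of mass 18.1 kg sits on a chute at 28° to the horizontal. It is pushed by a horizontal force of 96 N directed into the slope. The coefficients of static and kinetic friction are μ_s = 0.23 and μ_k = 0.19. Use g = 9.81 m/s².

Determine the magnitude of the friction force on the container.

f ≈ 1.4 N (down the incline)

Normal direction: N = m g cos θ + P sin θ = 201.8 N.
Along the incline, the net driving force (taking up-slope positive) is P cos θ − m g sin θ = 84.76 − 83.36 = 1.403 N, so equilibrium requires friction f = -1.403 N (down-slope).
The limit of static friction is μ_s N = 46.42 N.
Since 1.403 N is within the 46.42 N limit, the container stays put and friction is exactly 1.4 N.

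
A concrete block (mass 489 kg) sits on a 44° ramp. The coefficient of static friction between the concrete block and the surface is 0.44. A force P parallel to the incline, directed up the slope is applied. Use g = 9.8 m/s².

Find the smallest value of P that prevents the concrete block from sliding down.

The concrete block tends to slide down (tan θ > μ_s), so at the point of impending slip friction acts up-slope at its limit: f = μ_s N.
P is parallel to the surface, so N = m g cos θ = 3450 N.
Along the incline: P + μ_s N = m g sin θ, so P = 3330 − 0.44×3450 = 1810 N.

P_min ≈ 1810 N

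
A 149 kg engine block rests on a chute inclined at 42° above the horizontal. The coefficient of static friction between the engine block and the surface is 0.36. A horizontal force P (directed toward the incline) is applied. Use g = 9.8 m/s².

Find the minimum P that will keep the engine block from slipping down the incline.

P_min ≈ 596 N

The engine block tends to slide down (tan θ > μ_s), so at the point of impending slip friction acts up-slope at its limit: f = μ_s N.
Perpendicular to the incline: N = m g cos θ + P sin θ.
Along the incline: P cos θ + μ_s N = m g sin θ, i.e. P cos θ + μ_s (m g cos θ + P sin θ) = m g sin θ.
Solving, P (cos θ + μ_s sin θ) = m g (sin θ − μ_s cos θ), so P = 1460×0.4016/0.984 = 596 N.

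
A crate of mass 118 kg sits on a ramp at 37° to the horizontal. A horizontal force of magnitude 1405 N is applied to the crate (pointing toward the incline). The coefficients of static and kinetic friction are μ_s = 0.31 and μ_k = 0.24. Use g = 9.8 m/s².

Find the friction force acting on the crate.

f ≈ 426 N (down the incline)

Resolve perpendicular to the incline: N = m g cos θ + P sin θ = 118×9.8×cos 37° + 1405×sin 37° = 1769 N.
Parallel to the incline: P cos θ − m g sin θ = 1122 − 695.9 = 426.1 N; the friction needed to balance this is 426.1 N acting down the slope.
Maximum static friction: μ_s N = 0.31 × 1769 = 548.4 N.
Since 426.1 N is within the 548.4 N limit, the crate stays put and friction is exactly 426 N.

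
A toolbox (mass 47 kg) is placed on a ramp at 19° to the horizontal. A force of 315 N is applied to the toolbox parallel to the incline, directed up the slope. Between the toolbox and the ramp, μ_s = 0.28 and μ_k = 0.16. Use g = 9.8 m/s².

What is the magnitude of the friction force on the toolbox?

f ≈ 69.7 N (down the incline)

Normal force: N = m g cos θ = 47 × 9.8 × cos 19° = 435.5 N.
For equilibrium along the incline the friction force must supply f = m g sin θ − P = 150 − 315 = -165 N (positive meaning up-slope).
Maximum static friction available: μ_s N = 0.28 × 435.5 = 121.9 N.
Since |-165| > 121.9 N, static friction cannot hold it; the toolbox slides up the incline and kinetic friction applies: f = μ_k N = 0.16 × 435.5 = 69.7 N.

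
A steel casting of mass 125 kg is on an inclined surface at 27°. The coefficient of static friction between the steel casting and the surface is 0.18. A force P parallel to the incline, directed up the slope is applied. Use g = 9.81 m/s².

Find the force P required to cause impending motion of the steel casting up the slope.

At impending motion up the slope, friction acts down-slope at its limit: f = μ_s N.
P is parallel to the surface, so N = m g cos θ = 1090 N.
Along the incline: P = m g sin θ + μ_s N = 557 + 0.18×1090 = 753 N.

P ≈ 753 N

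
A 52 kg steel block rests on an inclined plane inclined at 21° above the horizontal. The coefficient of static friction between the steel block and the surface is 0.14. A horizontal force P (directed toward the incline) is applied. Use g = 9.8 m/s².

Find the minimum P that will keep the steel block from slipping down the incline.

P_min ≈ 118 N

The steel block tends to slide down (tan θ > μ_s), so at the point of impending slip friction acts up-slope at its limit: f = μ_s N.
Perpendicular to the incline: N = m g cos θ + P sin θ.
Along the incline: P cos θ + μ_s N = m g sin θ, i.e. P cos θ + μ_s (m g cos θ + P sin θ) = m g sin θ.
Solving, P (cos θ + μ_s sin θ) = m g (sin θ − μ_s cos θ), so P = 510×0.2277/0.9838 = 118 N.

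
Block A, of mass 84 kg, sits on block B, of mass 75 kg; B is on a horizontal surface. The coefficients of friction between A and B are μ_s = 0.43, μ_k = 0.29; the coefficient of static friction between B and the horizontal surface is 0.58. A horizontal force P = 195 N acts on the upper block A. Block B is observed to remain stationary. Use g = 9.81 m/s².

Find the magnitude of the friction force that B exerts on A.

f ≈ 195 N

Between the blocks, N₁ = m_A g = 824 N.
So the A–B interface can sustain at most μ_s N₁ = 354.3 N of static friction.
Since P = 195 N ≤ 354.3 N, A does not slip on B; friction on A equals P = 195 N.
B experiences an equal 195 N forward from A (third law). B is in equilibrium, so the floor supplies f₂ = 195 N of static friction (limit μ_s(m_A+m_B)g = 904.7 N, not exceeded).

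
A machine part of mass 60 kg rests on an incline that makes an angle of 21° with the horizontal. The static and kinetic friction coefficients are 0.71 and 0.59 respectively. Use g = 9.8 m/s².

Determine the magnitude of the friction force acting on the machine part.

f ≈ 211 N (up the incline)

Normal force: N = m g cos θ = 60 × 9.8 × cos 21° = 548.9 N.
For equilibrium along the incline, friction must balance the weight component: f = m g sin θ = 210.7 N up the slope.
Maximum static friction available: μ_s N = 0.71 × 548.9 = 389.8 N.
Since |210.7| ≤ 389.8 N, the machine part remains in static equilibrium and friction takes exactly the required value.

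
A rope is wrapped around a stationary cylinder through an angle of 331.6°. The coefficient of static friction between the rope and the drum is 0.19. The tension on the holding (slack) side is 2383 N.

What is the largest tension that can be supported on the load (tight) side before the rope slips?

At impending slip the capstan equation gives T₂/T₁ = e^{μβ} with β in radians.
β = 331.6° × π/180 = 5.788 rad.
e^{μβ} = e^{0.19×5.788} = 3.003.
T₂ = T₁ · e^{μβ} = 2383 × 3.003 = 7160 N.

T_max ≈ 7160 N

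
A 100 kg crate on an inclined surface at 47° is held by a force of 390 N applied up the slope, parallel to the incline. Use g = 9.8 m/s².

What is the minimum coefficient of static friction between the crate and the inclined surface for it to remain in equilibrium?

N = m g cos θ = 668.4 N.
Friction must make up the shortfall along the incline: f = m g sin θ − P = 716.7 − 390 = 326.7 N.
At the threshold f = μ_s N, so μ_s,min = 326.7/668.4 = 0.489.

μ_s,min ≈ 0.489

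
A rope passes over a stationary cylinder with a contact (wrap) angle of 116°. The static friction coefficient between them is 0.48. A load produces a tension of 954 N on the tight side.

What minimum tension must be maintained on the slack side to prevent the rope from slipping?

Capstan equation at impending slip: T_tight/T_slack = e^{μβ}.
β = 116° = 2.025 rad; e^{μβ} = e^{0.48×2.025} = 2.643.
T_slack = T_tight / e^{μβ} = 954 / 2.643 = 361 N.

T_min ≈ 361 N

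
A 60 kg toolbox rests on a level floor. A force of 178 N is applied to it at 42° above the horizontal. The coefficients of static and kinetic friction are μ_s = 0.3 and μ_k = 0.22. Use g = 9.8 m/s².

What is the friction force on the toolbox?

f ≈ 132 N

Vertical equilibrium gives N = m g − P sin α = 468.9 N.
For equilibrium, f = P cos α = 178×cos 42° = 132.3 N.
μ_s N = 0.3 × 468.9 = 140.7 N.
Since 132.3 N does not exceed the limit, the toolbox stays at rest and f = 132 N.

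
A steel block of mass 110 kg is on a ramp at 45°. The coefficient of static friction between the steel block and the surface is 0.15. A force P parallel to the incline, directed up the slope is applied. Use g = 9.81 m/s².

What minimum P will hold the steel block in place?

The steel block tends to slide down (tan θ > μ_s), so at the point of impending slip friction acts up-slope at its limit: f = μ_s N.
P is parallel to the surface, so N = m g cos θ = 763 N.
Along the incline: P + μ_s N = m g sin θ, so P = 763 − 0.15×763 = 649 N.

P_min ≈ 649 N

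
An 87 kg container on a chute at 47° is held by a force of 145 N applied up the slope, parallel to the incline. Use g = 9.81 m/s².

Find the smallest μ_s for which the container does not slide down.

μ_s,min ≈ 0.823

N = m g cos θ = 582.1 N.
Friction must make up the shortfall along the incline: f = m g sin θ − P = 624.2 − 145 = 479.2 N.
At the threshold f = μ_s N, so μ_s,min = 479.2/582.1 = 0.823.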